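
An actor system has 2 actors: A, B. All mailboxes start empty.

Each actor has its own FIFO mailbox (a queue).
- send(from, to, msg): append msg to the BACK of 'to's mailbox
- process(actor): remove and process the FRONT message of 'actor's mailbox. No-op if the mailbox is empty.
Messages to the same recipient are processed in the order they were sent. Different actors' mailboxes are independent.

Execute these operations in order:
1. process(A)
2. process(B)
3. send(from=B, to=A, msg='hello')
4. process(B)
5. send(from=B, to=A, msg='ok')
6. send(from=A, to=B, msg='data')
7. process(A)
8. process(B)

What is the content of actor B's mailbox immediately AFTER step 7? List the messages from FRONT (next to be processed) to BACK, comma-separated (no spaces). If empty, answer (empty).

After 1 (process(A)): A:[] B:[]
After 2 (process(B)): A:[] B:[]
After 3 (send(from=B, to=A, msg='hello')): A:[hello] B:[]
After 4 (process(B)): A:[hello] B:[]
After 5 (send(from=B, to=A, msg='ok')): A:[hello,ok] B:[]
After 6 (send(from=A, to=B, msg='data')): A:[hello,ok] B:[data]
After 7 (process(A)): A:[ok] B:[data]

data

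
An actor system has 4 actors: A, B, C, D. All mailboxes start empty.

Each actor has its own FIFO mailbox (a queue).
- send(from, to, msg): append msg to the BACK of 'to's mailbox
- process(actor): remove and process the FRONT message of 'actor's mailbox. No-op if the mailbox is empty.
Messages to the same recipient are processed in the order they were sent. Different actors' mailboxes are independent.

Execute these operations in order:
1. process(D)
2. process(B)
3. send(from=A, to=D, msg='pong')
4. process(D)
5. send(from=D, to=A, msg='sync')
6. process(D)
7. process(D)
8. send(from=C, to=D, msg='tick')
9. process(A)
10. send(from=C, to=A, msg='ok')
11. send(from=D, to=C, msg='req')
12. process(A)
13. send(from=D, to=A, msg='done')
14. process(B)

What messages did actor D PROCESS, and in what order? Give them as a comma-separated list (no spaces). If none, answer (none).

Answer: pong

Derivation:
After 1 (process(D)): A:[] B:[] C:[] D:[]
After 2 (process(B)): A:[] B:[] C:[] D:[]
After 3 (send(from=A, to=D, msg='pong')): A:[] B:[] C:[] D:[pong]
After 4 (process(D)): A:[] B:[] C:[] D:[]
After 5 (send(from=D, to=A, msg='sync')): A:[sync] B:[] C:[] D:[]
After 6 (process(D)): A:[sync] B:[] C:[] D:[]
After 7 (process(D)): A:[sync] B:[] C:[] D:[]
After 8 (send(from=C, to=D, msg='tick')): A:[sync] B:[] C:[] D:[tick]
After 9 (process(A)): A:[] B:[] C:[] D:[tick]
After 10 (send(from=C, to=A, msg='ok')): A:[ok] B:[] C:[] D:[tick]
After 11 (send(from=D, to=C, msg='req')): A:[ok] B:[] C:[req] D:[tick]
After 12 (process(A)): A:[] B:[] C:[req] D:[tick]
After 13 (send(from=D, to=A, msg='done')): A:[done] B:[] C:[req] D:[tick]
After 14 (process(B)): A:[done] B:[] C:[req] D:[tick]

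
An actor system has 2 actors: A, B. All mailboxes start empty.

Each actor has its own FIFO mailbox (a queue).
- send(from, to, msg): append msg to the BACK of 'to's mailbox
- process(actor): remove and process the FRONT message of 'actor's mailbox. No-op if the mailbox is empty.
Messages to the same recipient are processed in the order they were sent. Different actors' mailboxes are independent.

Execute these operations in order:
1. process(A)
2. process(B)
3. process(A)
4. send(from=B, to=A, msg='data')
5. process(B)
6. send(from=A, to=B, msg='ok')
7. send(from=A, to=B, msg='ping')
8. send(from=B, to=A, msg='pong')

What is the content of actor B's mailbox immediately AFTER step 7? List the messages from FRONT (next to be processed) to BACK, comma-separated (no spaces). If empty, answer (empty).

After 1 (process(A)): A:[] B:[]
After 2 (process(B)): A:[] B:[]
After 3 (process(A)): A:[] B:[]
After 4 (send(from=B, to=A, msg='data')): A:[data] B:[]
After 5 (process(B)): A:[data] B:[]
After 6 (send(from=A, to=B, msg='ok')): A:[data] B:[ok]
After 7 (send(from=A, to=B, msg='ping')): A:[data] B:[ok,ping]

ok,ping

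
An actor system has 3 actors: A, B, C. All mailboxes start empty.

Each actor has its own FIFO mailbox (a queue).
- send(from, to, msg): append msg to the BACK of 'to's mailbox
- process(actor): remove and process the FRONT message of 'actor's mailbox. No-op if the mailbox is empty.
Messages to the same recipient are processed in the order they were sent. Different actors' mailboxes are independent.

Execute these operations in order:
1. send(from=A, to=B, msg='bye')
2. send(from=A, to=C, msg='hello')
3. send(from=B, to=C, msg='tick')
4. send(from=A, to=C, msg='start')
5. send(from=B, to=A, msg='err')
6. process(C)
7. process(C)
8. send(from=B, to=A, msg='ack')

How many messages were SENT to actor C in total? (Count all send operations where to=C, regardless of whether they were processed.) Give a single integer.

Answer: 3

Derivation:
After 1 (send(from=A, to=B, msg='bye')): A:[] B:[bye] C:[]
After 2 (send(from=A, to=C, msg='hello')): A:[] B:[bye] C:[hello]
After 3 (send(from=B, to=C, msg='tick')): A:[] B:[bye] C:[hello,tick]
After 4 (send(from=A, to=C, msg='start')): A:[] B:[bye] C:[hello,tick,start]
After 5 (send(from=B, to=A, msg='err')): A:[err] B:[bye] C:[hello,tick,start]
After 6 (process(C)): A:[err] B:[bye] C:[tick,start]
After 7 (process(C)): A:[err] B:[bye] C:[start]
After 8 (send(from=B, to=A, msg='ack')): A:[err,ack] B:[bye] C:[start]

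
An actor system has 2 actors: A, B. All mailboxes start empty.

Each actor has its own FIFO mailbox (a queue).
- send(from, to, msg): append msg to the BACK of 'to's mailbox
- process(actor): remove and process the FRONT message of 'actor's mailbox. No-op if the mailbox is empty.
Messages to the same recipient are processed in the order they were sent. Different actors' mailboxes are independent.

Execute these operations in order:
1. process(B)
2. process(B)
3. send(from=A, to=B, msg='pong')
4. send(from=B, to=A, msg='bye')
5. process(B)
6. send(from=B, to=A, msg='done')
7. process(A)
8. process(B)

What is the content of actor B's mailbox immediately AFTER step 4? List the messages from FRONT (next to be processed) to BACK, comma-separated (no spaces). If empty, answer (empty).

After 1 (process(B)): A:[] B:[]
After 2 (process(B)): A:[] B:[]
After 3 (send(from=A, to=B, msg='pong')): A:[] B:[pong]
After 4 (send(from=B, to=A, msg='bye')): A:[bye] B:[pong]

pong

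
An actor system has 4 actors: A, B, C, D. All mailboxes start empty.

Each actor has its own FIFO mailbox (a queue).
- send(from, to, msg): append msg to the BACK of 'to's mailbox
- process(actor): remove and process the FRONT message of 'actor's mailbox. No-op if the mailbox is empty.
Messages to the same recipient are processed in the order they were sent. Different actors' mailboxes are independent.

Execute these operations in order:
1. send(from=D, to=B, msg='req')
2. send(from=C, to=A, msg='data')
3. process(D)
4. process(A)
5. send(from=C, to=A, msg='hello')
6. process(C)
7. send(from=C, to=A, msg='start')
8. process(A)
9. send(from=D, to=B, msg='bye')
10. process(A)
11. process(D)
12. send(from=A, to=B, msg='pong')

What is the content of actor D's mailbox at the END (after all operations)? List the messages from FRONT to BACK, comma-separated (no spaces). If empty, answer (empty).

After 1 (send(from=D, to=B, msg='req')): A:[] B:[req] C:[] D:[]
After 2 (send(from=C, to=A, msg='data')): A:[data] B:[req] C:[] D:[]
After 3 (process(D)): A:[data] B:[req] C:[] D:[]
After 4 (process(A)): A:[] B:[req] C:[] D:[]
After 5 (send(from=C, to=A, msg='hello')): A:[hello] B:[req] C:[] D:[]
After 6 (process(C)): A:[hello] B:[req] C:[] D:[]
After 7 (send(from=C, to=A, msg='start')): A:[hello,start] B:[req] C:[] D:[]
After 8 (process(A)): A:[start] B:[req] C:[] D:[]
After 9 (send(from=D, to=B, msg='bye')): A:[start] B:[req,bye] C:[] D:[]
After 10 (process(A)): A:[] B:[req,bye] C:[] D:[]
After 11 (process(D)): A:[] B:[req,bye] C:[] D:[]
After 12 (send(from=A, to=B, msg='pong')): A:[] B:[req,bye,pong] C:[] D:[]

Answer: (empty)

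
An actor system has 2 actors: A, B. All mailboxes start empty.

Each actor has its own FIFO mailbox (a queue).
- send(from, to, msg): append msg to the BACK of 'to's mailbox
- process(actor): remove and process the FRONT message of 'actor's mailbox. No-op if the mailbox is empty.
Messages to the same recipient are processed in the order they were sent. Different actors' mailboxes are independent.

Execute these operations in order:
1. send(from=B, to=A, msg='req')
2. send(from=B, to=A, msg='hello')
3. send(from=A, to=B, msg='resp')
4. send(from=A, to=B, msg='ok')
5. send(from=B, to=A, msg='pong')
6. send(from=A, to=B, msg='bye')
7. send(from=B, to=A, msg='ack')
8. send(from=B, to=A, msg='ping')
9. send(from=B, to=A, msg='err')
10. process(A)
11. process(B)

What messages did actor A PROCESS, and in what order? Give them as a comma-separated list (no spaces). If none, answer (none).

After 1 (send(from=B, to=A, msg='req')): A:[req] B:[]
After 2 (send(from=B, to=A, msg='hello')): A:[req,hello] B:[]
After 3 (send(from=A, to=B, msg='resp')): A:[req,hello] B:[resp]
After 4 (send(from=A, to=B, msg='ok')): A:[req,hello] B:[resp,ok]
After 5 (send(from=B, to=A, msg='pong')): A:[req,hello,pong] B:[resp,ok]
After 6 (send(from=A, to=B, msg='bye')): A:[req,hello,pong] B:[resp,ok,bye]
After 7 (send(from=B, to=A, msg='ack')): A:[req,hello,pong,ack] B:[resp,ok,bye]
After 8 (send(from=B, to=A, msg='ping')): A:[req,hello,pong,ack,ping] B:[resp,ok,bye]
After 9 (send(from=B, to=A, msg='err')): A:[req,hello,pong,ack,ping,err] B:[resp,ok,bye]
After 10 (process(A)): A:[hello,pong,ack,ping,err] B:[resp,ok,bye]
After 11 (process(B)): A:[hello,pong,ack,ping,err] B:[ok,bye]

Answer: req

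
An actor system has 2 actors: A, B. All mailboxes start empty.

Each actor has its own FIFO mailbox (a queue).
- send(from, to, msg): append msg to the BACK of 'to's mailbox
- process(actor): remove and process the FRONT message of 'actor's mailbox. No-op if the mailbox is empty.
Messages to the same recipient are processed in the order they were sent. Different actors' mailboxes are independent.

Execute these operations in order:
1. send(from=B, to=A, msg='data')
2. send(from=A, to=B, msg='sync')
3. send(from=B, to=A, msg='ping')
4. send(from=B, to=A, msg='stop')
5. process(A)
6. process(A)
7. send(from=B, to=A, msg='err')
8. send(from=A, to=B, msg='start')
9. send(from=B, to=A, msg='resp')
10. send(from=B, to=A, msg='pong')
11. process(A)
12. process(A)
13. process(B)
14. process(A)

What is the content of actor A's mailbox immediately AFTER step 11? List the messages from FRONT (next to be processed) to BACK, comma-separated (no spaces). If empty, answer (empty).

After 1 (send(from=B, to=A, msg='data')): A:[data] B:[]
After 2 (send(from=A, to=B, msg='sync')): A:[data] B:[sync]
After 3 (send(from=B, to=A, msg='ping')): A:[data,ping] B:[sync]
After 4 (send(from=B, to=A, msg='stop')): A:[data,ping,stop] B:[sync]
After 5 (process(A)): A:[ping,stop] B:[sync]
After 6 (process(A)): A:[stop] B:[sync]
After 7 (send(from=B, to=A, msg='err')): A:[stop,err] B:[sync]
After 8 (send(from=A, to=B, msg='start')): A:[stop,err] B:[sync,start]
After 9 (send(from=B, to=A, msg='resp')): A:[stop,err,resp] B:[sync,start]
After 10 (send(from=B, to=A, msg='pong')): A:[stop,err,resp,pong] B:[sync,start]
After 11 (process(A)): A:[err,resp,pong] B:[sync,start]

err,resp,pong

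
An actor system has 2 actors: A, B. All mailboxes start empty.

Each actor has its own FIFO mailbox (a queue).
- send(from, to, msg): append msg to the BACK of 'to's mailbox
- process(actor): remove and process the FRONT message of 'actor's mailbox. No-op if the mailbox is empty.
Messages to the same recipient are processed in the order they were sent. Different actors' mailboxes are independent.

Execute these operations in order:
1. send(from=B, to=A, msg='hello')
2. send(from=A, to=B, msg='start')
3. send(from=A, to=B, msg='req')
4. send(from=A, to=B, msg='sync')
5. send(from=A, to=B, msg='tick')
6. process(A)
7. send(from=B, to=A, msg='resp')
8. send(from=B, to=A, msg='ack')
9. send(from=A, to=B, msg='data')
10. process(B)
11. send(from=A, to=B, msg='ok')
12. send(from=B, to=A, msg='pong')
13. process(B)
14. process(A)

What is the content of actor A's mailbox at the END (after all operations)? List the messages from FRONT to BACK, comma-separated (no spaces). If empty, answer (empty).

Answer: ack,pong

Derivation:
After 1 (send(from=B, to=A, msg='hello')): A:[hello] B:[]
After 2 (send(from=A, to=B, msg='start')): A:[hello] B:[start]
After 3 (send(from=A, to=B, msg='req')): A:[hello] B:[start,req]
After 4 (send(from=A, to=B, msg='sync')): A:[hello] B:[start,req,sync]
After 5 (send(from=A, to=B, msg='tick')): A:[hello] B:[start,req,sync,tick]
After 6 (process(A)): A:[] B:[start,req,sync,tick]
After 7 (send(from=B, to=A, msg='resp')): A:[resp] B:[start,req,sync,tick]
After 8 (send(from=B, to=A, msg='ack')): A:[resp,ack] B:[start,req,sync,tick]
After 9 (send(from=A, to=B, msg='data')): A:[resp,ack] B:[start,req,sync,tick,data]
After 10 (process(B)): A:[resp,ack] B:[req,sync,tick,data]
After 11 (send(from=A, to=B, msg='ok')): A:[resp,ack] B:[req,sync,tick,data,ok]
After 12 (send(from=B, to=A, msg='pong')): A:[resp,ack,pong] B:[req,sync,tick,data,ok]
After 13 (process(B)): A:[resp,ack,pong] B:[sync,tick,data,ok]
After 14 (process(A)): A:[ack,pong] B:[sync,tick,data,ok]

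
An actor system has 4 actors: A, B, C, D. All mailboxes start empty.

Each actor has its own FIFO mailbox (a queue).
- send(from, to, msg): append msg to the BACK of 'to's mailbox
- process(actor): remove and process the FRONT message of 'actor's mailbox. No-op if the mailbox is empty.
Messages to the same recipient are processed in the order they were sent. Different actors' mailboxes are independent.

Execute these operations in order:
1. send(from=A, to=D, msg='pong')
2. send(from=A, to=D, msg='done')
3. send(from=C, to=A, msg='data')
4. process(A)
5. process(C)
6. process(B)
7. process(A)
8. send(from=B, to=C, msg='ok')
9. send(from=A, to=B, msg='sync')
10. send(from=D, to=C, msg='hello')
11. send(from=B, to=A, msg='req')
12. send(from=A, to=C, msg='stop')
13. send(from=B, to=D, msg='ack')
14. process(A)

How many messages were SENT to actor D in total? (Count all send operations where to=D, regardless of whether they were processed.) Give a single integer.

After 1 (send(from=A, to=D, msg='pong')): A:[] B:[] C:[] D:[pong]
After 2 (send(from=A, to=D, msg='done')): A:[] B:[] C:[] D:[pong,done]
After 3 (send(from=C, to=A, msg='data')): A:[data] B:[] C:[] D:[pong,done]
After 4 (process(A)): A:[] B:[] C:[] D:[pong,done]
After 5 (process(C)): A:[] B:[] C:[] D:[pong,done]
After 6 (process(B)): A:[] B:[] C:[] D:[pong,done]
After 7 (process(A)): A:[] B:[] C:[] D:[pong,done]
After 8 (send(from=B, to=C, msg='ok')): A:[] B:[] C:[ok] D:[pong,done]
After 9 (send(from=A, to=B, msg='sync')): A:[] B:[sync] C:[ok] D:[pong,done]
After 10 (send(from=D, to=C, msg='hello')): A:[] B:[sync] C:[ok,hello] D:[pong,done]
After 11 (send(from=B, to=A, msg='req')): A:[req] B:[sync] C:[ok,hello] D:[pong,done]
After 12 (send(from=A, to=C, msg='stop')): A:[req] B:[sync] C:[ok,hello,stop] D:[pong,done]
After 13 (send(from=B, to=D, msg='ack')): A:[req] B:[sync] C:[ok,hello,stop] D:[pong,done,ack]
After 14 (process(A)): A:[] B:[sync] C:[ok,hello,stop] D:[pong,done,ack]

Answer: 3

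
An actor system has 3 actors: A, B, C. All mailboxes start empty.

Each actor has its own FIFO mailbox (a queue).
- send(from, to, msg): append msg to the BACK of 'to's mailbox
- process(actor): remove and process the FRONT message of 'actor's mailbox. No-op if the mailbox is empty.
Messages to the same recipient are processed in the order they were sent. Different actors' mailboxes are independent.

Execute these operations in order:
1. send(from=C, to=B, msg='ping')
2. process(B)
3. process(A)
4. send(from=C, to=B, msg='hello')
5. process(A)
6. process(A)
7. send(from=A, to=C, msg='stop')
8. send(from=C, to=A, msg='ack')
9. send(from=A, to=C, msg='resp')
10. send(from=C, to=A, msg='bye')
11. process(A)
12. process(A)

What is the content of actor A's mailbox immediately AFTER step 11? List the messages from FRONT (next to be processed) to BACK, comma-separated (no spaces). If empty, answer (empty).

After 1 (send(from=C, to=B, msg='ping')): A:[] B:[ping] C:[]
After 2 (process(B)): A:[] B:[] C:[]
After 3 (process(A)): A:[] B:[] C:[]
After 4 (send(from=C, to=B, msg='hello')): A:[] B:[hello] C:[]
After 5 (process(A)): A:[] B:[hello] C:[]
After 6 (process(A)): A:[] B:[hello] C:[]
After 7 (send(from=A, to=C, msg='stop')): A:[] B:[hello] C:[stop]
After 8 (send(from=C, to=A, msg='ack')): A:[ack] B:[hello] C:[stop]
After 9 (send(from=A, to=C, msg='resp')): A:[ack] B:[hello] C:[stop,resp]
After 10 (send(from=C, to=A, msg='bye')): A:[ack,bye] B:[hello] C:[stop,resp]
After 11 (process(A)): A:[bye] B:[hello] C:[stop,resp]

bye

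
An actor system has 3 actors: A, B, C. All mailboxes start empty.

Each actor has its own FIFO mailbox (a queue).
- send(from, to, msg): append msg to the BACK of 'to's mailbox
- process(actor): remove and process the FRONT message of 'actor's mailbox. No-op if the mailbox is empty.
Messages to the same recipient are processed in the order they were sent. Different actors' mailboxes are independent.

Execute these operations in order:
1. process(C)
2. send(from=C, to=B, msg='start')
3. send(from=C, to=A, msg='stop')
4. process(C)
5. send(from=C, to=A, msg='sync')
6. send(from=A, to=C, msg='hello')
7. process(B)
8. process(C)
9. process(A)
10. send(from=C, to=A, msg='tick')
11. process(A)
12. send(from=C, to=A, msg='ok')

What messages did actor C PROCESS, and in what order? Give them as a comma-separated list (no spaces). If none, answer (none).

After 1 (process(C)): A:[] B:[] C:[]
After 2 (send(from=C, to=B, msg='start')): A:[] B:[start] C:[]
After 3 (send(from=C, to=A, msg='stop')): A:[stop] B:[start] C:[]
After 4 (process(C)): A:[stop] B:[start] C:[]
After 5 (send(from=C, to=A, msg='sync')): A:[stop,sync] B:[start] C:[]
After 6 (send(from=A, to=C, msg='hello')): A:[stop,sync] B:[start] C:[hello]
After 7 (process(B)): A:[stop,sync] B:[] C:[hello]
After 8 (process(C)): A:[stop,sync] B:[] C:[]
After 9 (process(A)): A:[sync] B:[] C:[]
After 10 (send(from=C, to=A, msg='tick')): A:[sync,tick] B:[] C:[]
After 11 (process(A)): A:[tick] B:[] C:[]
After 12 (send(from=C, to=A, msg='ok')): A:[tick,ok] B:[] C:[]

Answer: hello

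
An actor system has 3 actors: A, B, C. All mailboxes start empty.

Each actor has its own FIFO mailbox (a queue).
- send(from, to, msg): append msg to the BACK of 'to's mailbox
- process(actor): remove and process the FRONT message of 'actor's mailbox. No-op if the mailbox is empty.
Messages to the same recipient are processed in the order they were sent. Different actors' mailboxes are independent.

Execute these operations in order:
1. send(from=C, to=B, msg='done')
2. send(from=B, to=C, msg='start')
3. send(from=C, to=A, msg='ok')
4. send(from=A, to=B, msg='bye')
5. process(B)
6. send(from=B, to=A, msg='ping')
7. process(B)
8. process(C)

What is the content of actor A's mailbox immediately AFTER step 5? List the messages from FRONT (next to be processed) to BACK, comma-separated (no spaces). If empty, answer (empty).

After 1 (send(from=C, to=B, msg='done')): A:[] B:[done] C:[]
After 2 (send(from=B, to=C, msg='start')): A:[] B:[done] C:[start]
After 3 (send(from=C, to=A, msg='ok')): A:[ok] B:[done] C:[start]
After 4 (send(from=A, to=B, msg='bye')): A:[ok] B:[done,bye] C:[start]
After 5 (process(B)): A:[ok] B:[bye] C:[start]

ok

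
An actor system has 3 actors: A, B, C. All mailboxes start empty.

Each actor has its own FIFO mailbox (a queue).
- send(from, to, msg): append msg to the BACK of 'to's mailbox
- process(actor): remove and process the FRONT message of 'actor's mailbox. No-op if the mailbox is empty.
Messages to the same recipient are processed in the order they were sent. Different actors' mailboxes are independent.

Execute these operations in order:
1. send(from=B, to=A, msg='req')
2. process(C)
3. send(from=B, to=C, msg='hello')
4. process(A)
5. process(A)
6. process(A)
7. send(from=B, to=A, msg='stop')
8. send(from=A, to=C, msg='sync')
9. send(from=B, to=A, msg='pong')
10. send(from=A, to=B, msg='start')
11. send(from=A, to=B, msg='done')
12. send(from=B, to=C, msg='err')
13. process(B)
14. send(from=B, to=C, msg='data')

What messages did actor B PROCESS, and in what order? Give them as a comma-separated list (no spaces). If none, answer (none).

Answer: start

Derivation:
After 1 (send(from=B, to=A, msg='req')): A:[req] B:[] C:[]
After 2 (process(C)): A:[req] B:[] C:[]
After 3 (send(from=B, to=C, msg='hello')): A:[req] B:[] C:[hello]
After 4 (process(A)): A:[] B:[] C:[hello]
After 5 (process(A)): A:[] B:[] C:[hello]
After 6 (process(A)): A:[] B:[] C:[hello]
After 7 (send(from=B, to=A, msg='stop')): A:[stop] B:[] C:[hello]
After 8 (send(from=A, to=C, msg='sync')): A:[stop] B:[] C:[hello,sync]
After 9 (send(from=B, to=A, msg='pong')): A:[stop,pong] B:[] C:[hello,sync]
After 10 (send(from=A, to=B, msg='start')): A:[stop,pong] B:[start] C:[hello,sync]
After 11 (send(from=A, to=B, msg='done')): A:[stop,pong] B:[start,done] C:[hello,sync]
After 12 (send(from=B, to=C, msg='err')): A:[stop,pong] B:[start,done] C:[hello,sync,err]
After 13 (process(B)): A:[stop,pong] B:[done] C:[hello,sync,err]
After 14 (send(from=B, to=C, msg='data')): A:[stop,pong] B:[done] C:[hello,sync,err,data]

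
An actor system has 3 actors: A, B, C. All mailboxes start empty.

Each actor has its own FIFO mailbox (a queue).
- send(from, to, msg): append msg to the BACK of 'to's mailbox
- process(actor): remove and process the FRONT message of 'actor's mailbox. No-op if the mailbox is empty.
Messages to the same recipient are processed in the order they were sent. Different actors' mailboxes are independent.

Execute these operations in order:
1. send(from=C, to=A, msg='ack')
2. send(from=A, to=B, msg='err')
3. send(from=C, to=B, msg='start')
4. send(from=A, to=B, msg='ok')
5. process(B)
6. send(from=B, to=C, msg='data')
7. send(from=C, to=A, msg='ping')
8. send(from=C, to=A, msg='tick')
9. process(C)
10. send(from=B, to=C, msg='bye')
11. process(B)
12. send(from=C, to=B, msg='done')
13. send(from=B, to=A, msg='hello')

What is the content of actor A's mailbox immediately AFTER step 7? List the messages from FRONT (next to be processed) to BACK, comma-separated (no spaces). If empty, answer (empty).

After 1 (send(from=C, to=A, msg='ack')): A:[ack] B:[] C:[]
After 2 (send(from=A, to=B, msg='err')): A:[ack] B:[err] C:[]
After 3 (send(from=C, to=B, msg='start')): A:[ack] B:[err,start] C:[]
After 4 (send(from=A, to=B, msg='ok')): A:[ack] B:[err,start,ok] C:[]
After 5 (process(B)): A:[ack] B:[start,ok] C:[]
After 6 (send(from=B, to=C, msg='data')): A:[ack] B:[start,ok] C:[data]
After 7 (send(from=C, to=A, msg='ping')): A:[ack,ping] B:[start,ok] C:[data]

ack,ping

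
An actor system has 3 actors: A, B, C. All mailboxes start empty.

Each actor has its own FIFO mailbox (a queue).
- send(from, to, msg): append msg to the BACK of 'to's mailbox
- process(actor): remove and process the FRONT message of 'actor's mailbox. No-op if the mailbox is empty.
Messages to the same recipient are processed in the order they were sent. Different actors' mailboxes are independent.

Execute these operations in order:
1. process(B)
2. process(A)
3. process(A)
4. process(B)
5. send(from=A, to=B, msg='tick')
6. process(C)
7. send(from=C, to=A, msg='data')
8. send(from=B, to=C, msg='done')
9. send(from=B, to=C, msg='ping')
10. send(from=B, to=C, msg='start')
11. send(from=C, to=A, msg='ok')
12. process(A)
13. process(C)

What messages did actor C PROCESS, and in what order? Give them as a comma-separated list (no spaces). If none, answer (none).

Answer: done

Derivation:
After 1 (process(B)): A:[] B:[] C:[]
After 2 (process(A)): A:[] B:[] C:[]
After 3 (process(A)): A:[] B:[] C:[]
After 4 (process(B)): A:[] B:[] C:[]
After 5 (send(from=A, to=B, msg='tick')): A:[] B:[tick] C:[]
After 6 (process(C)): A:[] B:[tick] C:[]
After 7 (send(from=C, to=A, msg='data')): A:[data] B:[tick] C:[]
After 8 (send(from=B, to=C, msg='done')): A:[data] B:[tick] C:[done]
After 9 (send(from=B, to=C, msg='ping')): A:[data] B:[tick] C:[done,ping]
After 10 (send(from=B, to=C, msg='start')): A:[data] B:[tick] C:[done,ping,start]
After 11 (send(from=C, to=A, msg='ok')): A:[data,ok] B:[tick] C:[done,ping,start]
After 12 (process(A)): A:[ok] B:[tick] C:[done,ping,start]
After 13 (process(C)): A:[ok] B:[tick] C:[ping,start]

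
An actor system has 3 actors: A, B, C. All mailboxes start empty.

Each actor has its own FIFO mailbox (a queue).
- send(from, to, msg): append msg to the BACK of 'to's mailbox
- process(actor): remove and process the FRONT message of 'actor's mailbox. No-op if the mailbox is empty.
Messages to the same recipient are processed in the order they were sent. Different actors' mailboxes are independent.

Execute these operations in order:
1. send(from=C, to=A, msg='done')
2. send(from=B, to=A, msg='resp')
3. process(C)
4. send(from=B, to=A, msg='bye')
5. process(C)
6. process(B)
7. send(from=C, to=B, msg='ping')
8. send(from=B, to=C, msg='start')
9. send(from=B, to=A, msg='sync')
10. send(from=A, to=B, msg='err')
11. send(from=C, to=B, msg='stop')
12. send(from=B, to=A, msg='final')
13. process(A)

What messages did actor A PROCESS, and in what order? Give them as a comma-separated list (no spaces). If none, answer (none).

After 1 (send(from=C, to=A, msg='done')): A:[done] B:[] C:[]
After 2 (send(from=B, to=A, msg='resp')): A:[done,resp] B:[] C:[]
After 3 (process(C)): A:[done,resp] B:[] C:[]
After 4 (send(from=B, to=A, msg='bye')): A:[done,resp,bye] B:[] C:[]
After 5 (process(C)): A:[done,resp,bye] B:[] C:[]
After 6 (process(B)): A:[done,resp,bye] B:[] C:[]
After 7 (send(from=C, to=B, msg='ping')): A:[done,resp,bye] B:[ping] C:[]
After 8 (send(from=B, to=C, msg='start')): A:[done,resp,bye] B:[ping] C:[start]
After 9 (send(from=B, to=A, msg='sync')): A:[done,resp,bye,sync] B:[ping] C:[start]
After 10 (send(from=A, to=B, msg='err')): A:[done,resp,bye,sync] B:[ping,err] C:[start]
After 11 (send(from=C, to=B, msg='stop')): A:[done,resp,bye,sync] B:[ping,err,stop] C:[start]
After 12 (send(from=B, to=A, msg='final')): A:[done,resp,bye,sync,final] B:[ping,err,stop] C:[start]
After 13 (process(A)): A:[resp,bye,sync,final] B:[ping,err,stop] C:[start]

Answer: done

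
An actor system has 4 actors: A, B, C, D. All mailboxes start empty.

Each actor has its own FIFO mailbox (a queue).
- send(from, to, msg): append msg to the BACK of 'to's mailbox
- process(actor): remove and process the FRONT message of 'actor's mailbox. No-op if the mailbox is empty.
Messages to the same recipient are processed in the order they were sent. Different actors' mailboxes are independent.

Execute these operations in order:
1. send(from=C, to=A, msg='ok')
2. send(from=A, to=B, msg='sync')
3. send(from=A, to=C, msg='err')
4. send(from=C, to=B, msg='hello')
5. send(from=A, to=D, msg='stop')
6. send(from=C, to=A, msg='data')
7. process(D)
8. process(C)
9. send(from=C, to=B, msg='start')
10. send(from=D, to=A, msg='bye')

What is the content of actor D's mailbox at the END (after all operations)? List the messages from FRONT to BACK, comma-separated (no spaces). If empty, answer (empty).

After 1 (send(from=C, to=A, msg='ok')): A:[ok] B:[] C:[] D:[]
After 2 (send(from=A, to=B, msg='sync')): A:[ok] B:[sync] C:[] D:[]
After 3 (send(from=A, to=C, msg='err')): A:[ok] B:[sync] C:[err] D:[]
After 4 (send(from=C, to=B, msg='hello')): A:[ok] B:[sync,hello] C:[err] D:[]
After 5 (send(from=A, to=D, msg='stop')): A:[ok] B:[sync,hello] C:[err] D:[stop]
After 6 (send(from=C, to=A, msg='data')): A:[ok,data] B:[sync,hello] C:[err] D:[stop]
After 7 (process(D)): A:[ok,data] B:[sync,hello] C:[err] D:[]
After 8 (process(C)): A:[ok,data] B:[sync,hello] C:[] D:[]
After 9 (send(from=C, to=B, msg='start')): A:[ok,data] B:[sync,hello,start] C:[] D:[]
After 10 (send(from=D, to=A, msg='bye')): A:[ok,data,bye] B:[sync,hello,start] C:[] D:[]

Answer: (empty)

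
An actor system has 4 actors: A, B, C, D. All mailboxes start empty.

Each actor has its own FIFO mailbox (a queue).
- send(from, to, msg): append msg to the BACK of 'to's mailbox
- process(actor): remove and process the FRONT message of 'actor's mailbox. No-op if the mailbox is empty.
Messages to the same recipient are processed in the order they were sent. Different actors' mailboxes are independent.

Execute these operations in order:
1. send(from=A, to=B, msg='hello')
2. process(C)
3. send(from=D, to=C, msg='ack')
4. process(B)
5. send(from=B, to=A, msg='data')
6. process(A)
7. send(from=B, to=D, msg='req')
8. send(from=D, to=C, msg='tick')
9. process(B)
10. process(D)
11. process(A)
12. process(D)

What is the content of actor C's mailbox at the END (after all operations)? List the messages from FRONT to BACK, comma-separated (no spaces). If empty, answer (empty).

Answer: ack,tick

Derivation:
After 1 (send(from=A, to=B, msg='hello')): A:[] B:[hello] C:[] D:[]
After 2 (process(C)): A:[] B:[hello] C:[] D:[]
After 3 (send(from=D, to=C, msg='ack')): A:[] B:[hello] C:[ack] D:[]
After 4 (process(B)): A:[] B:[] C:[ack] D:[]
After 5 (send(from=B, to=A, msg='data')): A:[data] B:[] C:[ack] D:[]
After 6 (process(A)): A:[] B:[] C:[ack] D:[]
After 7 (send(from=B, to=D, msg='req')): A:[] B:[] C:[ack] D:[req]
After 8 (send(from=D, to=C, msg='tick')): A:[] B:[] C:[ack,tick] D:[req]
After 9 (process(B)): A:[] B:[] C:[ack,tick] D:[req]
After 10 (process(D)): A:[] B:[] C:[ack,tick] D:[]
After 11 (process(A)): A:[] B:[] C:[ack,tick] D:[]
After 12 (process(D)): A:[] B:[] C:[ack,tick] D:[]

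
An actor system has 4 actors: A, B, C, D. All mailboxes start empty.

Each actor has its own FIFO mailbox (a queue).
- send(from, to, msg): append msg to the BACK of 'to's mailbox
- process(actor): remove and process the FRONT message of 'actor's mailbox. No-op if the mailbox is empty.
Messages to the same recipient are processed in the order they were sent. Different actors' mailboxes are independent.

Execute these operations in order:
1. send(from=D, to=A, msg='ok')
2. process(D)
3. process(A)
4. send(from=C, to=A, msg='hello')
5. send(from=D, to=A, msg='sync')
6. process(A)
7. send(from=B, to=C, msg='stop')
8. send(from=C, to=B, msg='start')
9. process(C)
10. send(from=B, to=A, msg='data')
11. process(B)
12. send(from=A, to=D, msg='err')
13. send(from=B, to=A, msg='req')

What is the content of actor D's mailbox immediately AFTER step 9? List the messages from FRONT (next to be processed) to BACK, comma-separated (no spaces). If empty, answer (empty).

After 1 (send(from=D, to=A, msg='ok')): A:[ok] B:[] C:[] D:[]
After 2 (process(D)): A:[ok] B:[] C:[] D:[]
After 3 (process(A)): A:[] B:[] C:[] D:[]
After 4 (send(from=C, to=A, msg='hello')): A:[hello] B:[] C:[] D:[]
After 5 (send(from=D, to=A, msg='sync')): A:[hello,sync] B:[] C:[] D:[]
After 6 (process(A)): A:[sync] B:[] C:[] D:[]
After 7 (send(from=B, to=C, msg='stop')): A:[sync] B:[] C:[stop] D:[]
After 8 (send(from=C, to=B, msg='start')): A:[sync] B:[start] C:[stop] D:[]
After 9 (process(C)): A:[sync] B:[start] C:[] D:[]

(empty)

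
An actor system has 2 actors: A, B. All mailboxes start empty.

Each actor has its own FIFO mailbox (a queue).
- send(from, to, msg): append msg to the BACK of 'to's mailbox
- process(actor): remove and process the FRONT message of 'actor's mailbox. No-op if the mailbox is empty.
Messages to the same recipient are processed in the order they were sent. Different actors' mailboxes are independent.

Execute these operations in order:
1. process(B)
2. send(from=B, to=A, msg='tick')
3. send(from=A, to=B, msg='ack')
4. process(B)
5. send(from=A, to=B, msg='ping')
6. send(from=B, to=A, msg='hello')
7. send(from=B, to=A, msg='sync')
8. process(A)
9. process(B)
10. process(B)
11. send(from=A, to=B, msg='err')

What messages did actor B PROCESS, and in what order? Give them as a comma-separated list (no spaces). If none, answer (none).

After 1 (process(B)): A:[] B:[]
After 2 (send(from=B, to=A, msg='tick')): A:[tick] B:[]
After 3 (send(from=A, to=B, msg='ack')): A:[tick] B:[ack]
After 4 (process(B)): A:[tick] B:[]
After 5 (send(from=A, to=B, msg='ping')): A:[tick] B:[ping]
After 6 (send(from=B, to=A, msg='hello')): A:[tick,hello] B:[ping]
After 7 (send(from=B, to=A, msg='sync')): A:[tick,hello,sync] B:[ping]
After 8 (process(A)): A:[hello,sync] B:[ping]
After 9 (process(B)): A:[hello,sync] B:[]
After 10 (process(B)): A:[hello,sync] B:[]
After 11 (send(from=A, to=B, msg='err')): A:[hello,sync] B:[err]

Answer: ack,ping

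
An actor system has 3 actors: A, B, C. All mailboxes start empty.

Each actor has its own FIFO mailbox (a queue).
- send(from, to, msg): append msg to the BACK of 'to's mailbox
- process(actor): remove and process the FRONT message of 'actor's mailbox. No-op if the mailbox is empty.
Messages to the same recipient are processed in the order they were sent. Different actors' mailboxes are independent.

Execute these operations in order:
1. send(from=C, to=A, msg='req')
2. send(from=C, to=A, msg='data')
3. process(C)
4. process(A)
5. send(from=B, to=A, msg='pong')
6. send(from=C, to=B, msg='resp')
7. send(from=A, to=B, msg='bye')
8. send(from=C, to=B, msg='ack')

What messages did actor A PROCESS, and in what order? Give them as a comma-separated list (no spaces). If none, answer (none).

After 1 (send(from=C, to=A, msg='req')): A:[req] B:[] C:[]
After 2 (send(from=C, to=A, msg='data')): A:[req,data] B:[] C:[]
After 3 (process(C)): A:[req,data] B:[] C:[]
After 4 (process(A)): A:[data] B:[] C:[]
After 5 (send(from=B, to=A, msg='pong')): A:[data,pong] B:[] C:[]
After 6 (send(from=C, to=B, msg='resp')): A:[data,pong] B:[resp] C:[]
After 7 (send(from=A, to=B, msg='bye')): A:[data,pong] B:[resp,bye] C:[]
After 8 (send(from=C, to=B, msg='ack')): A:[data,pong] B:[resp,bye,ack] C:[]

Answer: req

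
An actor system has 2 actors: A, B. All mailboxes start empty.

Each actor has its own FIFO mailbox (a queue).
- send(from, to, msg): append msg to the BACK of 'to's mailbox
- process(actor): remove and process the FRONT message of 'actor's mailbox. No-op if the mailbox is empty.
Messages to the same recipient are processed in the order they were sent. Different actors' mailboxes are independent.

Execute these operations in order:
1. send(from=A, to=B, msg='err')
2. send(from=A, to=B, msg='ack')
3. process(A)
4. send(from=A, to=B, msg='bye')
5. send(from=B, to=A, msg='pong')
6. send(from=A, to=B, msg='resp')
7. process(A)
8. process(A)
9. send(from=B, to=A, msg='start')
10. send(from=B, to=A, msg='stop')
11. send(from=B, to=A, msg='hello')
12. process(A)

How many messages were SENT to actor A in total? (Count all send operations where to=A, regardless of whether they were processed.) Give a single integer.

After 1 (send(from=A, to=B, msg='err')): A:[] B:[err]
After 2 (send(from=A, to=B, msg='ack')): A:[] B:[err,ack]
After 3 (process(A)): A:[] B:[err,ack]
After 4 (send(from=A, to=B, msg='bye')): A:[] B:[err,ack,bye]
After 5 (send(from=B, to=A, msg='pong')): A:[pong] B:[err,ack,bye]
After 6 (send(from=A, to=B, msg='resp')): A:[pong] B:[err,ack,bye,resp]
After 7 (process(A)): A:[] B:[err,ack,bye,resp]
After 8 (process(A)): A:[] B:[err,ack,bye,resp]
After 9 (send(from=B, to=A, msg='start')): A:[start] B:[err,ack,bye,resp]
After 10 (send(from=B, to=A, msg='stop')): A:[start,stop] B:[err,ack,bye,resp]
After 11 (send(from=B, to=A, msg='hello')): A:[start,stop,hello] B:[err,ack,bye,resp]
After 12 (process(A)): A:[stop,hello] B:[err,ack,bye,resp]

Answer: 4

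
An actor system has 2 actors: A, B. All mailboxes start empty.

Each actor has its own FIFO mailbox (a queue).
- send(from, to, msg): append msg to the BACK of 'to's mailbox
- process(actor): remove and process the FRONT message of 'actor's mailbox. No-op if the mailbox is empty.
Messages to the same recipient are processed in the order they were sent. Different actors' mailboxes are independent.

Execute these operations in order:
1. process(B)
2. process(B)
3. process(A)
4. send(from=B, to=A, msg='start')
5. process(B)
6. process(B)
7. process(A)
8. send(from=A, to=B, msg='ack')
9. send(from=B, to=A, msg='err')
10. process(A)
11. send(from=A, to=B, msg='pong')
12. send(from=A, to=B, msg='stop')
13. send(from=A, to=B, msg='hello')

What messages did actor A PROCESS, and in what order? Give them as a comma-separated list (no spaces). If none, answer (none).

After 1 (process(B)): A:[] B:[]
After 2 (process(B)): A:[] B:[]
After 3 (process(A)): A:[] B:[]
After 4 (send(from=B, to=A, msg='start')): A:[start] B:[]
After 5 (process(B)): A:[start] B:[]
After 6 (process(B)): A:[start] B:[]
After 7 (process(A)): A:[] B:[]
After 8 (send(from=A, to=B, msg='ack')): A:[] B:[ack]
After 9 (send(from=B, to=A, msg='err')): A:[err] B:[ack]
After 10 (process(A)): A:[] B:[ack]
After 11 (send(from=A, to=B, msg='pong')): A:[] B:[ack,pong]
After 12 (send(from=A, to=B, msg='stop')): A:[] B:[ack,pong,stop]
After 13 (send(from=A, to=B, msg='hello')): A:[] B:[ack,pong,stop,hello]

Answer: start,err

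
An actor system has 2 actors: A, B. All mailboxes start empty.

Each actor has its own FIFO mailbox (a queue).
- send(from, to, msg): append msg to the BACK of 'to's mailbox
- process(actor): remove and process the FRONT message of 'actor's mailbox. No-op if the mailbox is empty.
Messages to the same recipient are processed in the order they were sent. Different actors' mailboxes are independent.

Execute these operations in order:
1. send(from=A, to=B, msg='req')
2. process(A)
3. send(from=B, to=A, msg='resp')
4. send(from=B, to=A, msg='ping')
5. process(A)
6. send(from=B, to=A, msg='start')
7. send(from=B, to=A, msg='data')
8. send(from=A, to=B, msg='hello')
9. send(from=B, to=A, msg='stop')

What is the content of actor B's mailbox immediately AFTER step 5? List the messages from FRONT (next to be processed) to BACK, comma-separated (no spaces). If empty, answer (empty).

After 1 (send(from=A, to=B, msg='req')): A:[] B:[req]
After 2 (process(A)): A:[] B:[req]
After 3 (send(from=B, to=A, msg='resp')): A:[resp] B:[req]
After 4 (send(from=B, to=A, msg='ping')): A:[resp,ping] B:[req]
After 5 (process(A)): A:[ping] B:[req]

req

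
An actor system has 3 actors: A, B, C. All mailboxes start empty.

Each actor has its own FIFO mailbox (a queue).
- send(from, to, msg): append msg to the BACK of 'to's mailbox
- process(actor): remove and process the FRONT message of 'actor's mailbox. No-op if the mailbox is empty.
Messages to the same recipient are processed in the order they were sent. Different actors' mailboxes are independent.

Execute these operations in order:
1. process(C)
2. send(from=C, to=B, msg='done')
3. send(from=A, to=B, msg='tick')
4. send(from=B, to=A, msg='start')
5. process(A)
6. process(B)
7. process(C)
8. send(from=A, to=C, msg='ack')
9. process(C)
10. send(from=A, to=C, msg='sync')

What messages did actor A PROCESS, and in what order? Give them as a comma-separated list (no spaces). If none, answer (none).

Answer: start

Derivation:
After 1 (process(C)): A:[] B:[] C:[]
After 2 (send(from=C, to=B, msg='done')): A:[] B:[done] C:[]
After 3 (send(from=A, to=B, msg='tick')): A:[] B:[done,tick] C:[]
After 4 (send(from=B, to=A, msg='start')): A:[start] B:[done,tick] C:[]
After 5 (process(A)): A:[] B:[done,tick] C:[]
After 6 (process(B)): A:[] B:[tick] C:[]
After 7 (process(C)): A:[] B:[tick] C:[]
After 8 (send(from=A, to=C, msg='ack')): A:[] B:[tick] C:[ack]
After 9 (process(C)): A:[] B:[tick] C:[]
After 10 (send(from=A, to=C, msg='sync')): A:[] B:[tick] C:[sync]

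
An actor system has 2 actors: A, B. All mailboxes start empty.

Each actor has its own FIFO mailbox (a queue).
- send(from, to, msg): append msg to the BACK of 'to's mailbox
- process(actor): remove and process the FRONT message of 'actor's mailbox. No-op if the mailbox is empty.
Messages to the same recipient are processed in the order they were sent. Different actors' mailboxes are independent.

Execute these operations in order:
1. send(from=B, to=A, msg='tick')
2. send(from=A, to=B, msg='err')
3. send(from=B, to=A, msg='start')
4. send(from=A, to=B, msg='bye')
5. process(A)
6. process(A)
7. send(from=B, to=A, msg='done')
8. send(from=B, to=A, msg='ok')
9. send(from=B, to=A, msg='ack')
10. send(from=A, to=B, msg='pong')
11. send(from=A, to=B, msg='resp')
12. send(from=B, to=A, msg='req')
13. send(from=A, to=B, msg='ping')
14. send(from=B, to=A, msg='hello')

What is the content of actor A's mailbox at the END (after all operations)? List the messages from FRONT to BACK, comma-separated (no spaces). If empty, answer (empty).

After 1 (send(from=B, to=A, msg='tick')): A:[tick] B:[]
After 2 (send(from=A, to=B, msg='err')): A:[tick] B:[err]
After 3 (send(from=B, to=A, msg='start')): A:[tick,start] B:[err]
After 4 (send(from=A, to=B, msg='bye')): A:[tick,start] B:[err,bye]
After 5 (process(A)): A:[start] B:[err,bye]
After 6 (process(A)): A:[] B:[err,bye]
After 7 (send(from=B, to=A, msg='done')): A:[done] B:[err,bye]
After 8 (send(from=B, to=A, msg='ok')): A:[done,ok] B:[err,bye]
After 9 (send(from=B, to=A, msg='ack')): A:[done,ok,ack] B:[err,bye]
After 10 (send(from=A, to=B, msg='pong')): A:[done,ok,ack] B:[err,bye,pong]
After 11 (send(from=A, to=B, msg='resp')): A:[done,ok,ack] B:[err,bye,pong,resp]
After 12 (send(from=B, to=A, msg='req')): A:[done,ok,ack,req] B:[err,bye,pong,resp]
After 13 (send(from=A, to=B, msg='ping')): A:[done,ok,ack,req] B:[err,bye,pong,resp,ping]
After 14 (send(from=B, to=A, msg='hello')): A:[done,ok,ack,req,hello] B:[err,bye,pong,resp,ping]

Answer: done,ok,ack,req,hello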